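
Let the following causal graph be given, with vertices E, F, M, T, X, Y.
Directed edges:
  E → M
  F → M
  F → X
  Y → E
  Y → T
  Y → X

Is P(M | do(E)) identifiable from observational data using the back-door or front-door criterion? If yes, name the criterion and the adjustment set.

desc(E)\{E}={M}; candidates ⊆ {F,T,X,Y}.
∅: E⊥M given ∅ in G with E→· removed — back-door holds.
P(M|do(E)) = P(M|E) — no adjustment needed.

P(M|do(E)): backdoor, adjust for ∅.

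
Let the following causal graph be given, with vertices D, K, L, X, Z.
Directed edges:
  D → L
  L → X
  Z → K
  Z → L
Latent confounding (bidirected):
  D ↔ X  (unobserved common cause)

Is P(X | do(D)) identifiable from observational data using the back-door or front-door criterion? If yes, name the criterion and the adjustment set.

P(X|do(D)): frontdoor, adjust for {L}.

desc(D)\{D}={L,X}; candidates ⊆ {K,Z}.
D↔X: latent back-door arc(s) into D.
size 0: {}; under {} D still reaches {X} ∋ X.
size 1: {K}, {Z}; under {K} D still reaches {X} ∋ X.
size 2: {K,Z}; under {K,Z} D still reaches {X} ∋ X.
D↔X cannot be blocked by any observed set — no back-door set.
{L}: (i) intercepts every directed D→X path; (ii) no back-door D→{L}; (iii) {D} blocks every back-door {L}→X. Front-door holds.
P(X|do(D)) = Σ_{L} P(L|D) Σ_{D'} P(X|L,D')P(D').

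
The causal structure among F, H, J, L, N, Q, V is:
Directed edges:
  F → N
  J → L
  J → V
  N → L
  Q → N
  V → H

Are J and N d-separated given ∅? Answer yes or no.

Yes — J ⊥ N | ∅.

Bayes-Ball from J | ∅ reaches {H,L,V}.
N ∉ reach(J|∅) ⇒ J ⊥ N | ∅.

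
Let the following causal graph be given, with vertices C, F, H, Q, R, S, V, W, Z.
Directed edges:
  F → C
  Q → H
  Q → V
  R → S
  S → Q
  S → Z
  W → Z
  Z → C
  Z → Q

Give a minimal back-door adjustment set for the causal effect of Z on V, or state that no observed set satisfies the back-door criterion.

Z→V: minimal back-door set {S}.

desc(Z)\{Z}={C,H,Q,V}; candidates ⊆ {F,R,S,W}.
size 0: {}; under {} Z still reaches {H,Q,R,S,V,W} ∋ V.
{S}: Z⊥V given {S} in G with Z→· removed — back-door holds.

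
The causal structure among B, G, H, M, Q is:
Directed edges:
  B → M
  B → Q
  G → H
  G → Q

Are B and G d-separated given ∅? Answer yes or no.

Yes — B ⊥ G | ∅.

Bayes-Ball from B | ∅ reaches {M,Q}.
G ∉ reach(B|∅) ⇒ B ⊥ G | ∅.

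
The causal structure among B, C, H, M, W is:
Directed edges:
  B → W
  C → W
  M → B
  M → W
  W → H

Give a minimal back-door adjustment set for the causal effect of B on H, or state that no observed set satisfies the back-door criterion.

B→H: minimal back-door set {M}.

desc(B)\{B}={H,W}; candidates ⊆ {C,M}.
size 0: {}; under {} B still reaches {H,M,W} ∋ H.
{M}: B⊥H given {M} in G with B→· removed — back-door holds.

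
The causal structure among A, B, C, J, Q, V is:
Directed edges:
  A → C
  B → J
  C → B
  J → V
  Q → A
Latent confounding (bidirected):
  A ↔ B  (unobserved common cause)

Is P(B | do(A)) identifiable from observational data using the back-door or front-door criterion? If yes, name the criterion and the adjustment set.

P(B|do(A)): frontdoor, adjust for {C}.

desc(A)\{A}={B,C,J,V}; candidates ⊆ {Q}.
A↔B: latent back-door arc(s) into A.
size 0: {}; under {} A still reaches {B,J,Q,V} ∋ B.
size 1: {Q}; under {Q} A still reaches {B,J,V} ∋ B.
A↔B cannot be blocked by any observed set — no back-door set.
{C}: (i) intercepts every directed A→B path; (ii) no back-door A→{C}; (iii) {A} blocks every back-door {C}→B. Front-door holds.
P(B|do(A)) = Σ_{C} P(C|A) Σ_{A'} P(B|C,A')P(A').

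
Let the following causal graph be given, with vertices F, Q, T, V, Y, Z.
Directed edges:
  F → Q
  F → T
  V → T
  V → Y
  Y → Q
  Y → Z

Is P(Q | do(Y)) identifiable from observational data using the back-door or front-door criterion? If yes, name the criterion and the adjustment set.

desc(Y)\{Y}={Q,Z}; candidates ⊆ {F,T,V}.
∅: Y⊥Q given ∅ in G with Y→· removed — back-door holds.
P(Q|do(Y)) = P(Q|Y) — no adjustment needed.

P(Q|do(Y)): backdoor, adjust for ∅.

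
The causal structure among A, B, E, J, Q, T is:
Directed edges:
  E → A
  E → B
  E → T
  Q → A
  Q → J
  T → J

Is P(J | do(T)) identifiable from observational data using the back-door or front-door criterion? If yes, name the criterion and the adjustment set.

P(J|do(T)): backdoor, adjust for ∅.

desc(T)\{T}={J}; candidates ⊆ {A,B,E,Q}.
∅: T⊥J given ∅ in G with T→· removed — back-door holds.
P(J|do(T)) = P(J|T) — no adjustment needed.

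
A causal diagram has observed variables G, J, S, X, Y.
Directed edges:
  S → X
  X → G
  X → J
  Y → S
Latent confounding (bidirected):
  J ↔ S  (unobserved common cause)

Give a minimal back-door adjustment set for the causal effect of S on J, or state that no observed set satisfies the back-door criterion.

desc(S)\{S}={G,J,X}; candidates ⊆ {Y}.
S↔J: latent back-door arc(s) into S.
size 0: {}; under {} S still reaches {J,Y} ∋ J.
size 1: {Y}; under {Y} S still reaches {J} ∋ J.
S↔J cannot be blocked by any observed set — no back-door set.

S→J: no observed back-door set.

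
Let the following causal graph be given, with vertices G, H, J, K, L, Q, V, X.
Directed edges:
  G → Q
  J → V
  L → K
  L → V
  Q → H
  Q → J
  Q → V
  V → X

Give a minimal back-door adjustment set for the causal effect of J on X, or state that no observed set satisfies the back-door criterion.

desc(J)\{J}={V,X}; candidates ⊆ {G,H,K,L,Q}.
size 0: {}; under {} J still reaches {G,H,Q,V,X} ∋ X.
{Q}: J⊥X given {Q} in G with J→· removed — back-door holds.

J→X: minimal back-door set {Q}.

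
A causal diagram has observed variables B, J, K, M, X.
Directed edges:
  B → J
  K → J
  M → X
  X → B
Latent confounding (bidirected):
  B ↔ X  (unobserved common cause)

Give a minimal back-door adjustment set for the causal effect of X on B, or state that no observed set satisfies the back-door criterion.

desc(X)\{X}={B,J}; candidates ⊆ {K,M}.
X↔B: latent back-door arc(s) into X.
size 0: {}; under {} X still reaches {B,J,M} ∋ B.
size 1: {K}, {M}; under {K} X still reaches {B,J,M} ∋ B.
size 2: {K,M}; under {K,M} X still reaches {B,J} ∋ B.
X↔B cannot be blocked by any observed set — no back-door set.

X→B: no observed back-door set.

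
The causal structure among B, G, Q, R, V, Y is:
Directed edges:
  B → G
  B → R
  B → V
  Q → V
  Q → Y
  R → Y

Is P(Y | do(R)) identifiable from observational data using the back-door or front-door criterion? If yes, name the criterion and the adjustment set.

P(Y|do(R)): backdoor, adjust for ∅.

desc(R)\{R}={Y}; candidates ⊆ {B,G,Q,V}.
∅: R⊥Y given ∅ in G with R→· removed — back-door holds.
P(Y|do(R)) = P(Y|R) — no adjustment needed.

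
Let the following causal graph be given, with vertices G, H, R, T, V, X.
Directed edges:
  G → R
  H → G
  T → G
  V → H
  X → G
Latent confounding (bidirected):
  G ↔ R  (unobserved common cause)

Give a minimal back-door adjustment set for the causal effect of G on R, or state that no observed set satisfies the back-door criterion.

G→R: no observed back-door set.

desc(G)\{G}={R}; candidates ⊆ {H,T,V,X}.
G↔R: latent back-door arc(s) into G.
size 0: {}; under {} G still reaches {H,R,T,V,X} ∋ R.
size 1: {H}, {T}, {V} …(+1); under {H} G still reaches {R,T,X} ∋ R.
size 2: {H,T}, {H,V}, {H,X} …(+3); under {H,T} G still reaches {R,X} ∋ R.
G↔R cannot be blocked by any observed set — no back-door set.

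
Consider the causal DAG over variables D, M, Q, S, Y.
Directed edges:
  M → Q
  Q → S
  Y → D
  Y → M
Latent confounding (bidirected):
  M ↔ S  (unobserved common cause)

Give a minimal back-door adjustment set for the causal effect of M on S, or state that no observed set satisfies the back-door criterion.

desc(M)\{M}={Q,S}; candidates ⊆ {D,Y}.
M↔S: latent back-door arc(s) into M.
size 0: {}; under {} M still reaches {D,S,Y} ∋ S.
size 1: {D}, {Y}; under {D} M still reaches {S,Y} ∋ S.
size 2: {D,Y}; under {D,Y} M still reaches {S} ∋ S.
M↔S cannot be blocked by any observed set — no back-door set.

M→S: no observed back-door set.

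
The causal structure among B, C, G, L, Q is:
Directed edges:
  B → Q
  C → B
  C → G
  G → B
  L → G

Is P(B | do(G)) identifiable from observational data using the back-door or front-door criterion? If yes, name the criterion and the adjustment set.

desc(G)\{G}={B,Q}; candidates ⊆ {C,L}.
size 0: {}; under {} G still reaches {B,C,L,Q} ∋ B.
{C}: G⊥B given {C} in G with G→· removed — back-door holds.
P(B|do(G)) = Σ_{C} P(B|G,C)·P(C).

P(B|do(G)): backdoor, adjust for {C}.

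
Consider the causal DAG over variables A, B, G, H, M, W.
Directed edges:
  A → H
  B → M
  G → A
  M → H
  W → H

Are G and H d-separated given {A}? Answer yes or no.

Bayes-Ball from G | {A} reaches ∅.
H ∉ reach(G|{A}) ⇒ G ⊥ H | {A}.

Yes — G ⊥ H | {A}.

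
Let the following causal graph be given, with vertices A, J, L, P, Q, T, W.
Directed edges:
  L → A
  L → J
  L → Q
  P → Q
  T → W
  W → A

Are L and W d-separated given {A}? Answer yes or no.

Bayes-Ball from L | {A} reaches {J,Q,T,W}.
W ∈ reach(L|{A}) ⇒ L ⊥̸ W | {A}.

No — L and W are d-connected given {A}.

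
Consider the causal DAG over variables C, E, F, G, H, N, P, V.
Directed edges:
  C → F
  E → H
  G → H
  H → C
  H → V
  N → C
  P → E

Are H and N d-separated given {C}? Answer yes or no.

Bayes-Ball from H | {C} reaches {E,G,N,P,V}.
N ∈ reach(H|{C}) ⇒ H ⊥̸ N | {C}.

No — H and N are d-connected given {C}.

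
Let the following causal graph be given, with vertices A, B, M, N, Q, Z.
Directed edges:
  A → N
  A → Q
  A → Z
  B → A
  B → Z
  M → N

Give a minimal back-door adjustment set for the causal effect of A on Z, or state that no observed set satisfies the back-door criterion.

desc(A)\{A}={N,Q,Z}; candidates ⊆ {B,M}.
size 0: {}; under {} A still reaches {B,Z} ∋ Z.
{B}: A⊥Z given {B} in G with A→· removed — back-door holds.

A→Z: minimal back-door set {B}.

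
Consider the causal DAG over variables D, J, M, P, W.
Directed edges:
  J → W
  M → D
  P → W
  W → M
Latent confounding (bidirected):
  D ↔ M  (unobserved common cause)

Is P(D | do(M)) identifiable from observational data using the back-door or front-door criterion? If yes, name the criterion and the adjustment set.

desc(M)\{M}={D}; candidates ⊆ {J,P,W}.
M↔D: latent back-door arc(s) into M.
size 0: {}; under {} M still reaches {D,J,P,W} ∋ D.
size 1: {J}, {P}, {W}; under {J} M still reaches {D,P,W} ∋ D.
size 2: {J,P}, {J,W}, {P,W}; under {J,P} M still reaches {D,W} ∋ D.
M↔D cannot be blocked by any observed set — no back-door set.
No mediator lies on a directed M→…→D path.
Neither criterion identifies P(D|do(M)) in this graph.

P(D|do(M)): not identifiable (no BD/FD set).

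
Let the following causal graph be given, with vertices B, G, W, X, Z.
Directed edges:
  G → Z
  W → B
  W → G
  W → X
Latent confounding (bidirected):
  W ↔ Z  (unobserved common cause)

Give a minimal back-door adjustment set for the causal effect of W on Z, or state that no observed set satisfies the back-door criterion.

W→Z: no observed back-door set.

desc(W)\{W}={B,G,X,Z}; candidates ⊆ {—}.
W↔Z: latent back-door arc(s) into W.
size 0: {}; under {} W still reaches {Z} ∋ Z.
W↔Z cannot be blocked by any observed set — no back-door set.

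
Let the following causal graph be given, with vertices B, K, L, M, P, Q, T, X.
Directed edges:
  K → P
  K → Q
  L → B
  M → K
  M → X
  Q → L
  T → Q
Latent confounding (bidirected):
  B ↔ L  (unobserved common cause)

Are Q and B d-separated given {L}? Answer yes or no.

No — Q and B are d-connected given {L}.

Bayes-Ball from Q | {L} reaches {B,K,M,P,T,X}.
B ∈ reach(Q|{L}) ⇒ Q ⊥̸ B | {L}.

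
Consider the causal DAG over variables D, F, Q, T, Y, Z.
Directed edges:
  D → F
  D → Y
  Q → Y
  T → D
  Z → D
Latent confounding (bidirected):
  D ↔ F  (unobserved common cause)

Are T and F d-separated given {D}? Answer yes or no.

Bayes-Ball from T | {D} reaches {F,Z}.
F ∈ reach(T|{D}) ⇒ T ⊥̸ F | {D}.

No — T and F are d-connected given {D}.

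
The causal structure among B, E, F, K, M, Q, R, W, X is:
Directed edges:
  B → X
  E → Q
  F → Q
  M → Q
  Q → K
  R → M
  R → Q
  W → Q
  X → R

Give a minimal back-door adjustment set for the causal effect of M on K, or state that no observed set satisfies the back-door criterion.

M→K: minimal back-door set {R}.

desc(M)\{M}={K,Q}; candidates ⊆ {B,E,F,R,W,X}.
size 0: {}; under {} M still reaches {B,K,Q,R,X} ∋ K.
{R}: M⊥K given {R} in G with M→· removed — back-door holds.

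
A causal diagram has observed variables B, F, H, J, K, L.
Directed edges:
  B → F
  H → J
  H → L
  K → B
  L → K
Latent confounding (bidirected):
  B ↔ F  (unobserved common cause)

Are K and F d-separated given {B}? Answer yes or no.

Bayes-Ball from K | {B} reaches {F,H,J,L}.
F ∈ reach(K|{B}) ⇒ K ⊥̸ F | {B}.

No — K and F are d-connected given {B}.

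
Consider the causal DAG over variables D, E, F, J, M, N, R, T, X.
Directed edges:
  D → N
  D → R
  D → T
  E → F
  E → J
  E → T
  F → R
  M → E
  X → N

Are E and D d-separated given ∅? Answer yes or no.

Bayes-Ball from E | ∅ reaches {F,J,M,R,T}.
D ∉ reach(E|∅) ⇒ E ⊥ D | ∅.

Yes — E ⊥ D | ∅.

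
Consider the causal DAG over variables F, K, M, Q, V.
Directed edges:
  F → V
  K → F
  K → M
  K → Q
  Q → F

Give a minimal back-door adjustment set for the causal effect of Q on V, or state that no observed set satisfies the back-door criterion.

Q→V: minimal back-door set {K}.

desc(Q)\{Q}={F,V}; candidates ⊆ {K,M}.
size 0: {}; under {} Q still reaches {F,K,M,V} ∋ V.
{K}: Q⊥V given {K} in G with Q→· removed — back-door holds.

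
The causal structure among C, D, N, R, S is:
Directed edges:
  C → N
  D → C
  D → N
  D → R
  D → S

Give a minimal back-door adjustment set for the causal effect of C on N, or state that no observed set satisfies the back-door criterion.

C→N: minimal back-door set {D}.

desc(C)\{C}={N}; candidates ⊆ {D,R,S}.
size 0: {}; under {} C still reaches {D,N,R,S} ∋ N.
{D}: C⊥N given {D} in G with C→· removed — back-door holds.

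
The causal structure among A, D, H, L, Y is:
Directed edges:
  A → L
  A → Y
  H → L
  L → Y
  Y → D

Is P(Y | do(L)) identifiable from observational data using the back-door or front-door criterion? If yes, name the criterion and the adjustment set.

P(Y|do(L)): backdoor, adjust for {A}.

desc(L)\{L}={D,Y}; candidates ⊆ {A,H}.
size 0: {}; under {} L still reaches {A,D,H,Y} ∋ Y.
{A}: L⊥Y given {A} in G with L→· removed — back-door holds.
P(Y|do(L)) = Σ_{A} P(Y|L,A)·P(A).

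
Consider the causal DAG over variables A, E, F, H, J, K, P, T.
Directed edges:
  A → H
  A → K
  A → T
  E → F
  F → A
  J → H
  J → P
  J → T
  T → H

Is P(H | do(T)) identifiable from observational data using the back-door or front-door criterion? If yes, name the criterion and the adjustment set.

desc(T)\{T}={H}; candidates ⊆ {A,E,F,J,K,P}.
size 0: {}; under {} T still reaches {A,E,F,H,J,K,P} ∋ H.
size 1: {A}, {E}, {F} …(+3); under {A} T still reaches {H,J,P} ∋ H.
{A,J}: T⊥H given {A,J} in G with T→· removed — back-door holds.
P(H|do(T)) = Σ_{A,J} P(H|T,A,J)·P(A,J).

P(H|do(T)): backdoor, adjust for {A, J}.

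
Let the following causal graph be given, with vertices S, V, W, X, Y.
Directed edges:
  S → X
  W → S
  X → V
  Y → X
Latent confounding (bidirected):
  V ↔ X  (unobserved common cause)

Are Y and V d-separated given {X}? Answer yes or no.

Bayes-Ball from Y | {X} reaches {S,V,W}.
V ∈ reach(Y|{X}) ⇒ Y ⊥̸ V | {X}.

No — Y and V are d-connected given {X}.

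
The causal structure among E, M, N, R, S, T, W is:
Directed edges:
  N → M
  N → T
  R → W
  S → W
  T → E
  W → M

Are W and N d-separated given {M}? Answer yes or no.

Bayes-Ball from W | {M} reaches {E,N,R,S,T}.
N ∈ reach(W|{M}) ⇒ W ⊥̸ N | {M}.

No — W and N are d-connected given {M}.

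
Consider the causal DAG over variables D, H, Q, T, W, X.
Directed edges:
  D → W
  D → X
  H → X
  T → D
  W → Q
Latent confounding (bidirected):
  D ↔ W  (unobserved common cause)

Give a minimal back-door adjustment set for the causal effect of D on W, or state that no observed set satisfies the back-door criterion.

D→W: no observed back-door set.

desc(D)\{D}={Q,W,X}; candidates ⊆ {H,T}.
D↔W: latent back-door arc(s) into D.
size 0: {}; under {} D still reaches {Q,T,W} ∋ W.
size 1: {H}, {T}; under {H} D still reaches {Q,T,W} ∋ W.
size 2: {H,T}; under {H,T} D still reaches {Q,W} ∋ W.
D↔W cannot be blocked by any observed set — no back-door set.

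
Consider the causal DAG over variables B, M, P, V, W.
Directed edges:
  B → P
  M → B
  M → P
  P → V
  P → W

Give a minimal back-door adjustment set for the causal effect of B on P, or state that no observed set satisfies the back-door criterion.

desc(B)\{B}={P,V,W}; candidates ⊆ {M}.
size 0: {}; under {} B still reaches {M,P,V,W} ∋ P.
{M}: B⊥P given {M} in G with B→· removed — back-door holds.

B→P: minimal back-door set {M}.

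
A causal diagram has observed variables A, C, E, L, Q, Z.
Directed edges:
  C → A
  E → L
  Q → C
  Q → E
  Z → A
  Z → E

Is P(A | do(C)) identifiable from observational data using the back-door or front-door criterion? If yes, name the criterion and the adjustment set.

desc(C)\{C}={A}; candidates ⊆ {E,L,Q,Z}.
∅: C⊥A given ∅ in G with C→· removed — back-door holds.
P(A|do(C)) = P(A|C) — no adjustment needed.

P(A|do(C)): backdoor, adjust for ∅.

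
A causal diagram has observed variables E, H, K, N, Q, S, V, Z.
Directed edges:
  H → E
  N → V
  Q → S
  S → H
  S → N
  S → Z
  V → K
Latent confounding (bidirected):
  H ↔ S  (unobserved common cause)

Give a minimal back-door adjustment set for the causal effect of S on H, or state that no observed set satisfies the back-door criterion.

S→H: no observed back-door set.

desc(S)\{S}={E,H,K,N,V,Z}; candidates ⊆ {Q}.
S↔H: latent back-door arc(s) into S.
size 0: {}; under {} S still reaches {E,H,Q} ∋ H.
size 1: {Q}; under {Q} S still reaches {E,H} ∋ H.
S↔H cannot be blocked by any observed set — no back-door set.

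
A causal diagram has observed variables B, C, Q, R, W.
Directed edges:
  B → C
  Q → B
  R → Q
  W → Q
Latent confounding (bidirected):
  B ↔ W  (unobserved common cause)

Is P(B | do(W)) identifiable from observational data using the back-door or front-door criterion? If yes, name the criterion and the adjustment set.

desc(W)\{W}={B,C,Q}; candidates ⊆ {R}.
W↔B: latent back-door arc(s) into W.
size 0: {}; under {} W still reaches {B,C} ∋ B.
size 1: {R}; under {R} W still reaches {B,C} ∋ B.
W↔B cannot be blocked by any observed set — no back-door set.
{Q}: (i) intercepts every directed W→B path; (ii) no back-door W→{Q}; (iii) {W} blocks every back-door {Q}→B. Front-door holds.
P(B|do(W)) = Σ_{Q} P(Q|W) Σ_{W'} P(B|Q,W')P(W').

P(B|do(W)): frontdoor, adjust for {Q}.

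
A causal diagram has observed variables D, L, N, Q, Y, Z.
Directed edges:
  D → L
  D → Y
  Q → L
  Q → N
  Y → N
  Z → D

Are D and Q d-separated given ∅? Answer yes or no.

Bayes-Ball from D | ∅ reaches {L,N,Y,Z}.
Q ∉ reach(D|∅) ⇒ D ⊥ Q | ∅.

Yes — D ⊥ Q | ∅.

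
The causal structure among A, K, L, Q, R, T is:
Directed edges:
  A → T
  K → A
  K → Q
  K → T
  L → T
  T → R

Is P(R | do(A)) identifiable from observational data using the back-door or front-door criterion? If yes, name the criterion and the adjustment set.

desc(A)\{A}={R,T}; candidates ⊆ {K,L,Q}.
size 0: {}; under {} A still reaches {K,Q,R,T} ∋ R.
{K}: A⊥R given {K} in G with A→· removed — back-door holds.
P(R|do(A)) = Σ_{K} P(R|A,K)·P(K).

P(R|do(A)): backdoor, adjust for {K}.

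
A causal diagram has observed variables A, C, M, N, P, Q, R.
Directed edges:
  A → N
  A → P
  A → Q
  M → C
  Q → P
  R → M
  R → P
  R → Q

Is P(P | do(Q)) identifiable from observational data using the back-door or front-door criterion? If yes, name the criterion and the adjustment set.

desc(Q)\{Q}={P}; candidates ⊆ {A,C,M,N,R}.
size 0: {}; under {} Q still reaches {A,C,M,N,P,R} ∋ P.
size 1: {A}, {C}, {M} …(+2); under {A} Q still reaches {C,M,P,R} ∋ P.
{A,R}: Q⊥P given {A,R} in G with Q→· removed — back-door holds.
P(P|do(Q)) = Σ_{A,R} P(P|Q,A,R)·P(A,R).

P(P|do(Q)): backdoor, adjust for {A, R}.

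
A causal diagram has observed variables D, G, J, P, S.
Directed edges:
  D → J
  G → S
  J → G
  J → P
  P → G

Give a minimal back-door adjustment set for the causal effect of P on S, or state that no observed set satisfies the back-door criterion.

P→S: minimal back-door set {J}.

desc(P)\{P}={G,S}; candidates ⊆ {D,J}.
size 0: {}; under {} P still reaches {D,G,J,S} ∋ S.
{J}: P⊥S given {J} in G with P→· removed — back-door holds.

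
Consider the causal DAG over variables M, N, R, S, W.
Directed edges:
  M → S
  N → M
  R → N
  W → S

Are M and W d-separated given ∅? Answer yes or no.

Yes — M ⊥ W | ∅.

Bayes-Ball from M | ∅ reaches {N,R,S}.
W ∉ reach(M|∅) ⇒ M ⊥ W | ∅.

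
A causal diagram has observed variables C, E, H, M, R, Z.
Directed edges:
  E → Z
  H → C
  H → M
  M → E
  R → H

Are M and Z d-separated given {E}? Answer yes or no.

Bayes-Ball from M | {E} reaches {C,H,R}.
Z ∉ reach(M|{E}) ⇒ M ⊥ Z | {E}.

Yes — M ⊥ Z | {E}.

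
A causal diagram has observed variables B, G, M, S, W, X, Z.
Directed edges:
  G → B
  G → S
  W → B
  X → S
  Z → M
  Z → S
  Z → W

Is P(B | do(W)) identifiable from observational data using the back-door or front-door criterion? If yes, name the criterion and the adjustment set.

P(B|do(W)): backdoor, adjust for ∅.

desc(W)\{W}={B}; candidates ⊆ {G,M,S,X,Z}.
∅: W⊥B given ∅ in G with W→· removed — back-door holds.
P(B|do(W)) = P(B|W) — no adjustment needed.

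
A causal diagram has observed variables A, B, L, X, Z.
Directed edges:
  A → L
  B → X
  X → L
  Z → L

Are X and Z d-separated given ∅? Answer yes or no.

Yes — X ⊥ Z | ∅.

Bayes-Ball from X | ∅ reaches {B,L}.
Z ∉ reach(X|∅) ⇒ X ⊥ Z | ∅.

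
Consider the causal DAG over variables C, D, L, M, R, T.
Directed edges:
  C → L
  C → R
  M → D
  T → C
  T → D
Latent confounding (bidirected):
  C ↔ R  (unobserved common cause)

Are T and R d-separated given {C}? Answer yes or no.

Bayes-Ball from T | {C} reaches {D,R}.
R ∈ reach(T|{C}) ⇒ T ⊥̸ R | {C}.

No — T and R are d-connected given {C}.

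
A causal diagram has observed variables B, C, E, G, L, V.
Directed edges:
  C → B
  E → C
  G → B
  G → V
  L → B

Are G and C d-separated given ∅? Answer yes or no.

Yes — G ⊥ C | ∅.

Bayes-Ball from G | ∅ reaches {B,V}.
C ∉ reach(G|∅) ⇒ G ⊥ C | ∅.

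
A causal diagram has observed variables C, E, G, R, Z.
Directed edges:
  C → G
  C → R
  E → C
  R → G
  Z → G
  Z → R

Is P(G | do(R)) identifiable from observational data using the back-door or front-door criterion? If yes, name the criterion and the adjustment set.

P(G|do(R)): backdoor, adjust for {C, Z}.

desc(R)\{R}={G}; candidates ⊆ {C,E,Z}.
size 0: {}; under {} R still reaches {C,E,G,Z} ∋ G.
size 1: {C}, {E}, {Z}; under {C} R still reaches {G,Z} ∋ G.
{C,Z}: R⊥G given {C,Z} in G with R→· removed — back-door holds.
P(G|do(R)) = Σ_{C,Z} P(G|R,C,Z)·P(C,Z).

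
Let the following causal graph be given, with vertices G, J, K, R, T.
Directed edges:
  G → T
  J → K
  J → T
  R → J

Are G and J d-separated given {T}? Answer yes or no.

No — G and J are d-connected given {T}.

Bayes-Ball from G | {T} reaches {J,K,R}.
J ∈ reach(G|{T}) ⇒ G ⊥̸ J | {T}.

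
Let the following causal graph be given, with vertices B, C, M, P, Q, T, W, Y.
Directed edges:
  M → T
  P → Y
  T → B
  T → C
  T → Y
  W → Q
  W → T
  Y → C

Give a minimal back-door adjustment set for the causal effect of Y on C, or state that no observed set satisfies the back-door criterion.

desc(Y)\{Y}={C}; candidates ⊆ {B,M,P,Q,T,W}.
size 0: {}; under {} Y still reaches {B,C,M,P,Q,T,W} ∋ C.
{T}: Y⊥C given {T} in G with Y→· removed — back-door holds.

Y→C: minimal back-door set {T}.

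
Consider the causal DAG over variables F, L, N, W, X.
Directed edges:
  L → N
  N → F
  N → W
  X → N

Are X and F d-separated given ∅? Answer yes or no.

Bayes-Ball from X | ∅ reaches {F,N,W}.
F ∈ reach(X|∅) ⇒ X ⊥̸ F | ∅.

No — X and F are d-connected given ∅.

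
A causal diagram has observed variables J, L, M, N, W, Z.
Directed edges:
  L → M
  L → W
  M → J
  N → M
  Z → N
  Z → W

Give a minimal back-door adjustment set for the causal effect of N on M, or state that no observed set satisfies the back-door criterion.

desc(N)\{N}={J,M}; candidates ⊆ {L,W,Z}.
∅: N⊥M given ∅ in G with N→· removed — back-door holds.

N→M: minimal back-door set ∅.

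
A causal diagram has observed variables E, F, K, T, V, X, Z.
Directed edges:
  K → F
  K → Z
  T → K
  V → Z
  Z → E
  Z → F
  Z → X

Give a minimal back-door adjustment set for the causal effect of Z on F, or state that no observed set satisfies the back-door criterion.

desc(Z)\{Z}={E,F,X}; candidates ⊆ {K,T,V}.
size 0: {}; under {} Z still reaches {F,K,T,V} ∋ F.
{K}: Z⊥F given {K} in G with Z→· removed — back-door holds.

Z→F: minimal back-door set {K}.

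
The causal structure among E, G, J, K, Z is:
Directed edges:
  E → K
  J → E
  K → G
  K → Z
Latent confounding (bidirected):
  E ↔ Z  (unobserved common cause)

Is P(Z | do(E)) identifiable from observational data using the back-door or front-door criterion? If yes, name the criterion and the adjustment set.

P(Z|do(E)): frontdoor, adjust for {K}.

desc(E)\{E}={G,K,Z}; candidates ⊆ {J}.
E↔Z: latent back-door arc(s) into E.
size 0: {}; under {} E still reaches {J,Z} ∋ Z.
size 1: {J}; under {J} E still reaches {Z} ∋ Z.
E↔Z cannot be blocked by any observed set — no back-door set.
{K}: (i) intercepts every directed E→Z path; (ii) no back-door E→{K}; (iii) {E} blocks every back-door {K}→Z. Front-door holds.
P(Z|do(E)) = Σ_{K} P(K|E) Σ_{E'} P(Z|K,E')P(E').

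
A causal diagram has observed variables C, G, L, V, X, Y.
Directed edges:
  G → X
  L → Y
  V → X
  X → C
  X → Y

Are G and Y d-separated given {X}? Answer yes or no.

Bayes-Ball from G | {X} reaches {V}.
Y ∉ reach(G|{X}) ⇒ G ⊥ Y | {X}.

Yes — G ⊥ Y | {X}.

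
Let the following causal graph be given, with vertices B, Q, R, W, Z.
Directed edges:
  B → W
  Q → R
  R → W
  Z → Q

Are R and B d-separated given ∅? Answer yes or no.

Yes — R ⊥ B | ∅.

Bayes-Ball from R | ∅ reaches {Q,W,Z}.
B ∉ reach(R|∅) ⇒ R ⊥ B | ∅.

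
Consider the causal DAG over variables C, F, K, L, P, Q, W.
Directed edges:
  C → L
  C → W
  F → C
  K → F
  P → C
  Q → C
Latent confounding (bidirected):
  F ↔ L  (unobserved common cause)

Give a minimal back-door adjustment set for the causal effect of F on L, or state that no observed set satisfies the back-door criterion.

desc(F)\{F}={C,L,W}; candidates ⊆ {K,P,Q}.
F↔L: latent back-door arc(s) into F.
size 0: {}; under {} F still reaches {K,L} ∋ L.
size 1: {K}, {P}, {Q}; under {K} F still reaches {L} ∋ L.
size 2: {K,P}, {K,Q}, {P,Q}; under {K,P} F still reaches {L} ∋ L.
F↔L cannot be blocked by any observed set — no back-door set.

F→L: no observed back-door set.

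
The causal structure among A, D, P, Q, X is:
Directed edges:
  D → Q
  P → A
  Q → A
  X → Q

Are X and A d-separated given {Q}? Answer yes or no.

Bayes-Ball from X | {Q} reaches {D}.
A ∉ reach(X|{Q}) ⇒ X ⊥ A | {Q}.

Yes — X ⊥ A | {Q}.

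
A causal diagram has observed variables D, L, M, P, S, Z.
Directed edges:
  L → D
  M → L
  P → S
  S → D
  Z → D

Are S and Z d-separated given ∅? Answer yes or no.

Yes — S ⊥ Z | ∅.

Bayes-Ball from S | ∅ reaches {D,P}.
Z ∉ reach(S|∅) ⇒ S ⊥ Z | ∅.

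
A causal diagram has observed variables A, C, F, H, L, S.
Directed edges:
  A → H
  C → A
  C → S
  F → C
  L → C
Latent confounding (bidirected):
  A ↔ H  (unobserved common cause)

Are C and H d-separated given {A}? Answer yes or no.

Bayes-Ball from C | {A} reaches {F,H,L,S}.
H ∈ reach(C|{A}) ⇒ C ⊥̸ H | {A}.

No — C and H are d-connected given {A}.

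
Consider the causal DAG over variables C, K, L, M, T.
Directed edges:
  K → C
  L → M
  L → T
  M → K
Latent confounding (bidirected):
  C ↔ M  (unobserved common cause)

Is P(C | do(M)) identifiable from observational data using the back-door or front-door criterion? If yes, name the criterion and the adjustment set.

desc(M)\{M}={C,K}; candidates ⊆ {L,T}.
M↔C: latent back-door arc(s) into M.
size 0: {}; under {} M still reaches {C,L,T} ∋ C.
size 1: {L}, {T}; under {L} M still reaches {C} ∋ C.
size 2: {L,T}; under {L,T} M still reaches {C} ∋ C.
M↔C cannot be blocked by any observed set — no back-door set.
{K}: (i) intercepts every directed M→C path; (ii) no back-door M→{K}; (iii) {M} blocks every back-door {K}→C. Front-door holds.
P(C|do(M)) = Σ_{K} P(K|M) Σ_{M'} P(C|K,M')P(M').

P(C|do(M)): frontdoor, adjust for {K}.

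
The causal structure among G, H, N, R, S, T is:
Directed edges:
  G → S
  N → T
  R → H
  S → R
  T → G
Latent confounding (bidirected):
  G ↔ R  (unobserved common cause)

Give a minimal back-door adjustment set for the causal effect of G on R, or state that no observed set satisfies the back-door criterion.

desc(G)\{G}={H,R,S}; candidates ⊆ {N,T}.
G↔R: latent back-door arc(s) into G.
size 0: {}; under {} G still reaches {H,N,R,T} ∋ R.
size 1: {N}, {T}; under {N} G still reaches {H,R,T} ∋ R.
size 2: {N,T}; under {N,T} G still reaches {H,R} ∋ R.
G↔R cannot be blocked by any observed set — no back-door set.

G→R: no observed back-door set.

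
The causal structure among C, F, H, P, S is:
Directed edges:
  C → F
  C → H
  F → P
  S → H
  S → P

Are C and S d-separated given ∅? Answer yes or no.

Yes — C ⊥ S | ∅.

Bayes-Ball from C | ∅ reaches {F,H,P}.
S ∉ reach(C|∅) ⇒ C ⊥ S | ∅.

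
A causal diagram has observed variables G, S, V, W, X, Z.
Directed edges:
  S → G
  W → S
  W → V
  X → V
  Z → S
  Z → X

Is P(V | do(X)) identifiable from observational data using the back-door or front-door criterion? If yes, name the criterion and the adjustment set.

desc(X)\{X}={V}; candidates ⊆ {G,S,W,Z}.
∅: X⊥V given ∅ in G with X→· removed — back-door holds.
P(V|do(X)) = P(V|X) — no adjustment needed.

P(V|do(X)): backdoor, adjust for ∅.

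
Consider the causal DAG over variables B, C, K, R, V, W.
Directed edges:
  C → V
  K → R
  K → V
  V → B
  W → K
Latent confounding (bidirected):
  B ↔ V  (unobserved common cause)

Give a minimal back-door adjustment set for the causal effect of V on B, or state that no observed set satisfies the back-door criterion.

V→B: no observed back-door set.

desc(V)\{V}={B}; candidates ⊆ {C,K,R,W}.
V↔B: latent back-door arc(s) into V.
size 0: {}; under {} V still reaches {B,C,K,R,W} ∋ B.
size 1: {C}, {K}, {R} …(+1); under {C} V still reaches {B,K,R,W} ∋ B.
size 2: {C,K}, {C,R}, {C,W} …(+3); under {C,K} V still reaches {B} ∋ B.
V↔B cannot be blocked by any observed set — no back-door set.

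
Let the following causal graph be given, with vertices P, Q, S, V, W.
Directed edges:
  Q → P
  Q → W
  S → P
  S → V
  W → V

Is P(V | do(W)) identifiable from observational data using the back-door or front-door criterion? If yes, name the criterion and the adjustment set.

desc(W)\{W}={V}; candidates ⊆ {P,Q,S}.
∅: W⊥V given ∅ in G with W→· removed — back-door holds.
P(V|do(W)) = P(V|W) — no adjustment needed.

P(V|do(W)): backdoor, adjust for ∅.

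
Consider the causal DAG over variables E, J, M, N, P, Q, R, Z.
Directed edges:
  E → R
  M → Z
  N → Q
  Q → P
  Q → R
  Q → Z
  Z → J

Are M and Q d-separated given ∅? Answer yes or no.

Yes — M ⊥ Q | ∅.

Bayes-Ball from M | ∅ reaches {J,Z}.
Q ∉ reach(M|∅) ⇒ M ⊥ Q | ∅.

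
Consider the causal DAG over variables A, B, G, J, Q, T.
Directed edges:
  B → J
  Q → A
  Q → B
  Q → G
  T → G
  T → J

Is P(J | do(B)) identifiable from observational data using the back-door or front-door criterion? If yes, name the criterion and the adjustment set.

desc(B)\{B}={J}; candidates ⊆ {A,G,Q,T}.
∅: B⊥J given ∅ in G with B→· removed — back-door holds.
P(J|do(B)) = P(J|B) — no adjustment needed.

P(J|do(B)): backdoor, adjust for ∅.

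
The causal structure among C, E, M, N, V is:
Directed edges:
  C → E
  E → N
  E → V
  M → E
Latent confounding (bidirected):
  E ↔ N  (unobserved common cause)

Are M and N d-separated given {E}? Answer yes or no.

No — M and N are d-connected given {E}.

Bayes-Ball from M | {E} reaches {C,N}.
N ∈ reach(M|{E}) ⇒ M ⊥̸ N | {E}.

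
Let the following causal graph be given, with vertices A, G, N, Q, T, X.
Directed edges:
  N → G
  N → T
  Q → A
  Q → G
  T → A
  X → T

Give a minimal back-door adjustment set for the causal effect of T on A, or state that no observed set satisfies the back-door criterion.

desc(T)\{T}={A}; candidates ⊆ {G,N,Q,X}.
∅: T⊥A given ∅ in G with T→· removed — back-door holds.

T→A: minimal back-door set ∅.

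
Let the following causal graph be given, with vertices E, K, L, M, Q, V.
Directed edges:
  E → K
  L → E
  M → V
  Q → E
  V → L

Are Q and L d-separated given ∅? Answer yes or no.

Bayes-Ball from Q | ∅ reaches {E,K}.
L ∉ reach(Q|∅) ⇒ Q ⊥ L | ∅.

Yes — Q ⊥ L | ∅.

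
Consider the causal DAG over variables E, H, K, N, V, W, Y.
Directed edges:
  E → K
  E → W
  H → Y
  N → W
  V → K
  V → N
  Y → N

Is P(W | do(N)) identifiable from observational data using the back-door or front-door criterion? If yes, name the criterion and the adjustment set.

desc(N)\{N}={W}; candidates ⊆ {E,H,K,V,Y}.
∅: N⊥W given ∅ in G with N→· removed — back-door holds.
P(W|do(N)) = P(W|N) — no adjustment needed.

P(W|do(N)): backdoor, adjust for ∅.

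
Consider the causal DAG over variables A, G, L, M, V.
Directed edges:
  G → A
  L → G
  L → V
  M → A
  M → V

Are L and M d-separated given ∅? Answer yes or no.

Yes — L ⊥ M | ∅.

Bayes-Ball from L | ∅ reaches {A,G,V}.
M ∉ reach(L|∅) ⇒ L ⊥ M | ∅.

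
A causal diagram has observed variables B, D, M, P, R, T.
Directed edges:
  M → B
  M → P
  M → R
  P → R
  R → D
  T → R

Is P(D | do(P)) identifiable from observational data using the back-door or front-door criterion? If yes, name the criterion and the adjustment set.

P(D|do(P)): backdoor, adjust for {M}.

desc(P)\{P}={D,R}; candidates ⊆ {B,M,T}.
size 0: {}; under {} P still reaches {B,D,M,R} ∋ D.
{M}: P⊥D given {M} in G with P→· removed — back-door holds.
P(D|do(P)) = Σ_{M} P(D|P,M)·P(M).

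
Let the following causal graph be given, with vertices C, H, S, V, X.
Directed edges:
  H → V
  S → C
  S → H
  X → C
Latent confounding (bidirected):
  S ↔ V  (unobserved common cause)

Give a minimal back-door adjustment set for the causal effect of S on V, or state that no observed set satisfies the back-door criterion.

desc(S)\{S}={C,H,V}; candidates ⊆ {X}.
S↔V: latent back-door arc(s) into S.
size 0: {}; under {} S still reaches {V} ∋ V.
size 1: {X}; under {X} S still reaches {V} ∋ V.
S↔V cannot be blocked by any observed set — no back-door set.

S→V: no observed back-door set.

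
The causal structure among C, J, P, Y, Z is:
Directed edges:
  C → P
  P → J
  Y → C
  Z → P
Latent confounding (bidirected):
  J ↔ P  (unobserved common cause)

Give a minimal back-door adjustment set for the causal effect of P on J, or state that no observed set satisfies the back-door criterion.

P→J: no observed back-door set.

desc(P)\{P}={J}; candidates ⊆ {C,Y,Z}.
P↔J: latent back-door arc(s) into P.
size 0: {}; under {} P still reaches {C,J,Y,Z} ∋ J.
size 1: {C}, {Y}, {Z}; under {C} P still reaches {J,Z} ∋ J.
size 2: {C,Y}, {C,Z}, {Y,Z}; under {C,Y} P still reaches {J,Z} ∋ J.
P↔J cannot be blocked by any observed set — no back-door set.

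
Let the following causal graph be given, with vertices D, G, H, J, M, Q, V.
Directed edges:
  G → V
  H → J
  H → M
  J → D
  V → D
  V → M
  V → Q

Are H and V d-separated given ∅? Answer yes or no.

Yes — H ⊥ V | ∅.

Bayes-Ball from H | ∅ reaches {D,J,M}.
V ∉ reach(H|∅) ⇒ H ⊥ V | ∅.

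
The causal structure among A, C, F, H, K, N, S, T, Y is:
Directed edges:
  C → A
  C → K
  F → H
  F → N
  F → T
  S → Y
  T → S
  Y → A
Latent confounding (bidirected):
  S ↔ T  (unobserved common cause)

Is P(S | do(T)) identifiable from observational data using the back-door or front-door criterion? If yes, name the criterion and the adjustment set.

P(S|do(T)): not identifiable (no BD/FD set).

desc(T)\{T}={A,S,Y}; candidates ⊆ {C,F,H,K,N}.
T↔S: latent back-door arc(s) into T.
size 0: {}; under {} T still reaches {A,F,H,N,S,Y} ∋ S.
size 1: {C}, {F}, {H} …(+2); under {C} T still reaches {A,F,H,N,S,Y} ∋ S.
size 2: {C,F}, {C,H}, {C,K} …(+7); under {C,F} T still reaches {A,S,Y} ∋ S.
T↔S cannot be blocked by any observed set — no back-door set.
No mediator lies on a directed T→…→S path.
Neither criterion identifies P(S|do(T)) in this graph.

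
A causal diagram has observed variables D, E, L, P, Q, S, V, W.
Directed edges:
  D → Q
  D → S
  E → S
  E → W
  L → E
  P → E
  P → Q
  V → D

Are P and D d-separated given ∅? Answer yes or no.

Bayes-Ball from P | ∅ reaches {E,Q,S,W}.
D ∉ reach(P|∅) ⇒ P ⊥ D | ∅.

Yes — P ⊥ D | ∅.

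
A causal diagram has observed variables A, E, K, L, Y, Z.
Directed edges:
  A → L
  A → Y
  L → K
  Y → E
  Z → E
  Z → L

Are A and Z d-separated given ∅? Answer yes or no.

Yes — A ⊥ Z | ∅.

Bayes-Ball from A | ∅ reaches {E,K,L,Y}.
Z ∉ reach(A|∅) ⇒ A ⊥ Z | ∅.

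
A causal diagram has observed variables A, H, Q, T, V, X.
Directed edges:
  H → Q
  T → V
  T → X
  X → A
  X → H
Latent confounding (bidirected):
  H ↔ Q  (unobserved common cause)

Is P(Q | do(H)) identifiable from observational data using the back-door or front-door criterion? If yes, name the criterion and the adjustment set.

P(Q|do(H)): not identifiable (no BD/FD set).

desc(H)\{H}={Q}; candidates ⊆ {A,T,V,X}.
H↔Q: latent back-door arc(s) into H.
size 0: {}; under {} H still reaches {A,Q,T,V,X} ∋ Q.
size 1: {A}, {T}, {V} …(+1); under {A} H still reaches {Q,T,V,X} ∋ Q.
size 2: {A,T}, {A,V}, {A,X} …(+3); under {A,T} H still reaches {Q,X} ∋ Q.
H↔Q cannot be blocked by any observed set — no back-door set.
No mediator lies on a directed H→…→Q path.
Neither criterion identifies P(Q|do(H)) in this graph.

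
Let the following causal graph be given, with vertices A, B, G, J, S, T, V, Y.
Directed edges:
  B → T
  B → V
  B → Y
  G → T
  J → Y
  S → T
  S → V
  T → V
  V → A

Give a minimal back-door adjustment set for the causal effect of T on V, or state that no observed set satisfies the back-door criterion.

desc(T)\{T}={A,V}; candidates ⊆ {B,G,J,S,Y}.
size 0: {}; under {} T still reaches {A,B,G,S,V,Y} ∋ V.
size 1: {B}, {G}, {J} …(+2); under {B} T still reaches {A,G,S,V} ∋ V.
{B,S}: T⊥V given {B,S} in G with T→· removed — back-door holds.

T→V: minimal back-door set {B, S}.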